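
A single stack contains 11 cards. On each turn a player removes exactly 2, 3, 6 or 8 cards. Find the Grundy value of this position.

3

Grundy values for subtraction set {2, 3, 6, 8}:
g(0) = mex{} = 0
g(1) = mex{} = 0
g(2) = mex{0} = 1
g(3) = mex{0} = 1
g(4) = mex{0,1} = 2
g(5) = mex{1} = 0
g(6) = mex{0,1,2} = 3
g(7) = mex{0,2} = 1
g(8) = mex{0,1,3} = 2
g(9) = mex{0,1,3} = 2
g(10) = mex{1,2} = 0
g(11) = mex{0,1,2} = 3
So g(11) = 3.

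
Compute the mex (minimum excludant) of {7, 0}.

1

0 is in the set but 1 is not, so the mex is 1.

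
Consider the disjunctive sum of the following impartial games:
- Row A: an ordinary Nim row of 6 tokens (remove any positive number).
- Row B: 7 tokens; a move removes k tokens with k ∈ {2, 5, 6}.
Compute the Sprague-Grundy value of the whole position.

5

Row A is a plain Nim row of size 6, so its Grundy value is 6.
For row B, compute g(0), g(1), … with moves {2, 5, 6}:
k:     0  1  2  3  4  5  6  7
g(k):  0  0  1  1  0  2  1  3
So g(7) = 3.
The value of a disjunctive sum is the nim-sum of the parts.
Combined value = 6 XOR 3 = 5.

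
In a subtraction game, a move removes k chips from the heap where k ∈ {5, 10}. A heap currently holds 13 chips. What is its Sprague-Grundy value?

Compute g(0), g(1), … for moves {5, 10}:
g(0) = mex{} = 0
g(1) = mex{} = 0
g(2) = mex{} = 0
g(3) = mex{} = 0
g(4) = mex{} = 0
g(5) = mex{0} = 1
g(6) = mex{0} = 1
g(7) = mex{0} = 1
g(8) = mex{0} = 1
g(9) = mex{0} = 1
g(10) = mex{0,1} = 2
g(11) = mex{0,1} = 2
g(12) = mex{0,1} = 2
g(13) = mex{0,1} = 2
So g(13) = 2.

2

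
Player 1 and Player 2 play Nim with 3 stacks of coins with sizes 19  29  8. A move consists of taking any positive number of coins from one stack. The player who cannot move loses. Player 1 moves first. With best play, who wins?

Bitwise XOR of the heap sizes:
  10011  (19)
  11101  (29)
  01000  (8)
  -----
  00110  (6)
The nim-sum is 6 ≠ 0, so this is an N-position: the player to move can win; Player 1 has a winning move.

Player 1 wins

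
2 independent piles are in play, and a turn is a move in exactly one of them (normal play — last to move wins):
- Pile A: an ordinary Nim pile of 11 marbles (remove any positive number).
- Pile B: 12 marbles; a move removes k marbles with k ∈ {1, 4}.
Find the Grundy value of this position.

11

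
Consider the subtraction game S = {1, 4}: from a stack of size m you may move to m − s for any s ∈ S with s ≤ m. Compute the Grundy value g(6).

1

Compute g(0), g(1), … for moves {1, 4}:
g(0) = mex{} = 0
g(1) = mex{0} = 1
g(2) = mex{1} = 0
g(3) = mex{0} = 1
g(4) = mex{0,1} = 2
g(5) = mex{1,2} = 0
g(6) = mex{0} = 1
So g(6) = 1.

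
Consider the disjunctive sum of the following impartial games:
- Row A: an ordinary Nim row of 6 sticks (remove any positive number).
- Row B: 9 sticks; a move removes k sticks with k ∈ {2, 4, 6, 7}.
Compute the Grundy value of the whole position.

Row A is a plain Nim row of size 6, so its Grundy value is 6.
Build the Grundy sequence for row B with g(k) = mex{g(k−s) : s ∈ {2, 4, 6, 7}, s ≤ k}:
g(0) = mex{} = 0
g(1) = mex{} = 0
g(2) = mex{0} = 1
g(3) = mex{0} = 1
g(4) = mex{0,1} = 2
g(5) = mex{0,1} = 2
g(6) = mex{0,1,2} = 3
g(7) = mex{0,1,2} = 3
g(8) = mex{0,1,2,3} = 4
g(9) = mex{1,2,3} = 0
So g(9) = 0.
By the Sprague-Grundy theorem, the Grundy value of a sum of independent games is the XOR of the component values.
Combined value = 6 XOR 0 = 6.

6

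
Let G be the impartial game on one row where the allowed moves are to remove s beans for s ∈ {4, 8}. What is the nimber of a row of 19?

1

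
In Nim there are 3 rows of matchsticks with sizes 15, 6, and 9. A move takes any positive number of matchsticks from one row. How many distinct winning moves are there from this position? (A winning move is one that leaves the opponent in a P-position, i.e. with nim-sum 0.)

Write each in binary and XOR column by column:
  1111  (15)
  0110  (6)
  1001  (9)
  ----
  0000  (0)
The nim-sum is already 0, so every move leaves a nonzero nim-sum — there are no winning moves.

0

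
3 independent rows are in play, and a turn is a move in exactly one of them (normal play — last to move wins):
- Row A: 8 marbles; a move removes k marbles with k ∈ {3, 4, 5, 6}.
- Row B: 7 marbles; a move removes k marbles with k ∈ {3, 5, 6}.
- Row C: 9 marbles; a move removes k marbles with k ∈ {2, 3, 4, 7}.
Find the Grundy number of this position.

Build the Grundy sequence for row A with g(k) = mex{g(k−s) : s ∈ {3, 4, 5, 6}, s ≤ k}:
k:     0  1  2  3  4  5  6  7  8
g(k):  0  0  0  1  1  1  2  2  2
So g(8) = 2.
Build the Grundy sequence for row B with g(k) = mex{g(k−s) : s ∈ {3, 5, 6}, s ≤ k}:
g(0) = mex{} = 0
g(1) = mex{} = 0
g(2) = mex{} = 0
g(3) = mex{0} = 1
g(4) = mex{0} = 1
g(5) = mex{0} = 1
g(6) = mex{0,1} = 2
g(7) = mex{0,1} = 2
So g(7) = 2.
For row C, compute g(0), g(1), … with moves {2, 3, 4, 7}:
g(0) = mex{} = 0
g(1) = mex{} = 0
g(2) = mex{0} = 1
g(3) = mex{0} = 1
g(4) = mex{0,1} = 2
g(5) = mex{0,1} = 2
g(6) = mex{1,2} = 0
g(7) = mex{0,1,2} = 3
g(8) = mex{0,2} = 1
g(9) = mex{0,1,2,3} = 4
So g(9) = 4.
By the Sprague-Grundy theorem, the Grundy value of a sum of independent games is the XOR of the component values.
Combined value = 2 ⊕ 2 ⊕ 4 = 4.

4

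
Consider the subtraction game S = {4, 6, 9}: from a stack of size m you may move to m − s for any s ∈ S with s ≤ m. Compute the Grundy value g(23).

2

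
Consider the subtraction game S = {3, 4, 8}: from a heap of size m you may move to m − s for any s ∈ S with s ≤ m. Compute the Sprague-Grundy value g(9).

3

Grundy values for subtraction set {3, 4, 8}:
g(0) = mex{} = 0
g(1) = mex{} = 0
g(2) = mex{} = 0
g(3) = mex{0} = 1
g(4) = mex{0} = 1
g(5) = mex{0} = 1
g(6) = mex{0,1} = 2
g(7) = mex{1} = 0
g(8) = mex{0,1} = 2
g(9) = mex{0,1,2} = 3
So g(9) = 3.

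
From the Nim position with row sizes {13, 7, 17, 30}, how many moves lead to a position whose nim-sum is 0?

Nim-sum: 13 ^ 7 ^ 17 ^ 30 = 5.
The overall nim-sum is X = 5. A row of size p has a winning move iff p XOR X < p (reduce it to p XOR X).
  13: 13 XOR 5 = 8 < 13 — winning move (to 8).
  7: 7 XOR 5 = 2 < 7 — winning move (to 2).
  17: 17 XOR 5 = 20 ≥ 17 — no move.
  30: 30 XOR 5 = 27 < 30 — winning move (to 27).
That gives 3 winning moves.

3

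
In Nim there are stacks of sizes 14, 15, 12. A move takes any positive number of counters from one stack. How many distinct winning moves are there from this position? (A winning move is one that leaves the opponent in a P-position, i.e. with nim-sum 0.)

3

Bitwise XOR of the heap sizes:
  1110  (14)
  1111  (15)
  1100  (12)
  ----
  1101  (13)
The overall nim-sum is X = 13. A stack of size p has a winning move iff p XOR X < p (reduce it to p XOR X).
  14: 14 XOR 13 = 3 < 14 — winning move (to 3).
  15: 15 XOR 13 = 2 < 15 — winning move (to 2).
  12: 12 XOR 13 = 1 < 12 — winning move (to 1).
That gives 3 winning moves.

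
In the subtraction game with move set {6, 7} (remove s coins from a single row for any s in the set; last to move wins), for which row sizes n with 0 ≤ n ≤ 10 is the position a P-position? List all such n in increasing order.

0, 1, 2, 3, 4, 5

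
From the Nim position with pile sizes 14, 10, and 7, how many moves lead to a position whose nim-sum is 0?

3

Nim-sum: 14 ⊕ 10 ⊕ 7 = 3.
The overall nim-sum is X = 3. A pile of size p has a winning move iff p XOR X < p (reduce it to p XOR X).
  14: 14 XOR 3 = 13 < 14 — winning move (to 13).
  10: 10 XOR 3 = 9 < 10 — winning move (to 9).
  7: 7 XOR 3 = 4 < 7 — winning move (to 4).
That gives 3 winning moves.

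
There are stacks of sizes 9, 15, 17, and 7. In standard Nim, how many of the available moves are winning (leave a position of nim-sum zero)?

Nim-sum: 9 XOR 15 XOR 17 XOR 7 = 16.
The overall nim-sum is X = 16. A stack of size p has a winning move iff p XOR X < p (reduce it to p XOR X).
  9: 9 XOR 16 = 25 ≥ 9 — no move.
  15: 15 XOR 16 = 31 ≥ 15 — no move.
  17: 17 XOR 16 = 1 < 17 — winning move (to 1).
  7: 7 XOR 16 = 23 ≥ 7 — no move.
That gives 1 winning move.

1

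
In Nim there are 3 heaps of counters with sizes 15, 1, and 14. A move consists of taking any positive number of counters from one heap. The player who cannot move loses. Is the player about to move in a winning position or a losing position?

Compute the nim-sum pairwise:
15 XOR 1 = 14
14 XOR 14 = 0
The nim-sum is 0, so this is a P-position: the player to move is in a losing position under optimal play.

Losing position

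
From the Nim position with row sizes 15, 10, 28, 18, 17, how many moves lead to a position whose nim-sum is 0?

3

Compute the nim-sum pairwise:
15 ^ 10 = 5
5 ^ 28 = 25
25 ^ 18 = 11
11 ^ 17 = 26
The overall nim-sum is X = 26. A row of size p has a winning move iff p XOR X < p (reduce it to p XOR X).
  15: 15 XOR 26 = 21 ≥ 15 — no move.
  10: 10 XOR 26 = 16 ≥ 10 — no move.
  28: 28 XOR 26 = 6 < 28 — winning move (to 6).
  18: 18 XOR 26 = 8 < 18 — winning move (to 8).
  17: 17 XOR 26 = 11 < 17 — winning move (to 11).
That gives 3 winning moves.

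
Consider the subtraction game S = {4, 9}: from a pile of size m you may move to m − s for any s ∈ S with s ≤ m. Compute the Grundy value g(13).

0

Build the Grundy sequence with g(k) = mex{g(k−s) : s ∈ {4, 9}, s ≤ k}:
k:     0  1  2  3  4  5  6  7  8  9 10 11 12 13
g(k):  0  0  0  0  1  1  1  1  0  2  2  2  1  0
So g(13) = 0.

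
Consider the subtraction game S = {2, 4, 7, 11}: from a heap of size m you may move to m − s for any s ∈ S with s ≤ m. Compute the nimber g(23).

Build the Grundy sequence with g(k) = mex{g(k−s) : s ∈ {2, 4, 7, 11}, s ≤ k}:
k:     0  1  2  3  4  5  6  7  8  9 10 11 12 13 14 15 16 17 18 19 20 21 22 23
g(k):  0  0  1  1  2  2  0  3  1  0  2  1  3  2  0  0  1  1  2  2  3  3  4  0
So g(23) = 0.

0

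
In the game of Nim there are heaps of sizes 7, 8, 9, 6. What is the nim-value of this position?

Compute the nim-sum pairwise:
7 ⊕ 8 = 15
15 ⊕ 9 = 6
6 ⊕ 6 = 0

0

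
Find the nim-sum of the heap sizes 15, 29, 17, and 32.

35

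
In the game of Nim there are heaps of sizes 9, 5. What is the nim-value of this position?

Nim-sum: 9 ^ 5 = 12.

12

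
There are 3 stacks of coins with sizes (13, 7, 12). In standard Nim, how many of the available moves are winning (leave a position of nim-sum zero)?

Compute the nim-sum pairwise:
13 XOR 7 = 10
10 XOR 12 = 6
The overall nim-sum is X = 6. A stack of size p has a winning move iff p XOR X < p (reduce it to p XOR X).
  13: 13 XOR 6 = 11 < 13 — winning move (to 11).
  7: 7 XOR 6 = 1 < 7 — winning move (to 1).
  12: 12 XOR 6 = 10 < 12 — winning move (to 10).
That gives 3 winning moves.

3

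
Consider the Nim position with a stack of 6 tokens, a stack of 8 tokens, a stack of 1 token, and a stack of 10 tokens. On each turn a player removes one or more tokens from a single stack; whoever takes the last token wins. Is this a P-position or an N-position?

N-position

Nim-sum: 6 ^ 8 ^ 1 ^ 10 = 5.
The nim-sum is 5 ≠ 0, so this is an N-position: the player to move can win.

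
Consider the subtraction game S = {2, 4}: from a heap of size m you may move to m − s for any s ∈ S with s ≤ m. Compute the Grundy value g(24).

Grundy values for subtraction set {2, 4}:
k:     0  1  2  3  4  5  6  7  8  9 10 11 12 13 14 15 16 17 18 19 20 21 22 23 24
g(k):  0  0  1  1  2  2  0  0  1  1  2  2  0  0  1  1  2  2  0  0  1  1  2  2  0
So g(24) = 0.

0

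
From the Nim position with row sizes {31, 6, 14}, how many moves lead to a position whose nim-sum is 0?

1

Compute the nim-sum pairwise:
31 ⊕ 6 = 25
25 ⊕ 14 = 23
The overall nim-sum is X = 23. A row of size p has a winning move iff p XOR X < p (reduce it to p XOR X).
  31: 31 XOR 23 = 8 < 31 — winning move (to 8).
  6: 6 XOR 23 = 17 ≥ 6 — no move.
  14: 14 XOR 23 = 25 ≥ 14 — no move.
That gives 1 winning move.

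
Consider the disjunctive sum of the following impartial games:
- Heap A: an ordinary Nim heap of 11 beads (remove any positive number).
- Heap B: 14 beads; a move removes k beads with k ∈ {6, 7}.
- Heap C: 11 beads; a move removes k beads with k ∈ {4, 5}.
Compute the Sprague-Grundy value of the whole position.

Heap A is a plain Nim heap of size 11, so its Grundy value is 11.
For heap B, compute g(0), g(1), … with moves {6, 7}:
g(0) = mex{} = 0
g(1) = mex{} = 0
g(2) = mex{} = 0
g(3) = mex{} = 0
g(4) = mex{} = 0
g(5) = mex{} = 0
g(6) = mex{0} = 1
g(7) = mex{0} = 1
g(8) = mex{0} = 1
g(9) = mex{0} = 1
g(10) = mex{0} = 1
g(11) = mex{0} = 1
g(12) = mex{0,1} = 2
g(13) = mex{1} = 0
g(14) = mex{1} = 0
So g(14) = 0.
For heap C, compute g(0), g(1), … with moves {4, 5}:
g(0) = mex{} = 0
g(1) = mex{} = 0
g(2) = mex{} = 0
g(3) = mex{} = 0
g(4) = mex{0} = 1
g(5) = mex{0} = 1
g(6) = mex{0} = 1
g(7) = mex{0} = 1
g(8) = mex{0,1} = 2
g(9) = mex{1} = 0
g(10) = mex{1} = 0
g(11) = mex{1} = 0
So g(11) = 0.
By the Sprague-Grundy theorem, the Grundy value of a sum of independent games is the XOR of the component values.
Combined value = 11 XOR 0 XOR 0 = 11.

11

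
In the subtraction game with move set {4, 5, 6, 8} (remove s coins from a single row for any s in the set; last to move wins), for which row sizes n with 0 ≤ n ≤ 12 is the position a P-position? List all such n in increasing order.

0, 1, 2, 3, 12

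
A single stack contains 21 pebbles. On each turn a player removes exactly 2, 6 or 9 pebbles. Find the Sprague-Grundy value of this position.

Grundy values for subtraction set {2, 6, 9}:
k:     0  1  2  3  4  5  6  7  8  9 10 11 12 13 14 15 16 17 18 19 20 21
g(k):  0  0  1  1  0  0  1  1  0  2  1  3  0  2  1  0  0  1  1  0  0  1
So g(21) = 1.

1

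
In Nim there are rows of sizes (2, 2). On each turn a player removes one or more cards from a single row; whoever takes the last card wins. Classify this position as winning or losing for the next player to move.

Losing position

In binary:
  10  (2)
  10  (2)
  --
  00  (0)
The nim-sum is 0, so this is a P-position: the player to move is in a losing position under optimal play.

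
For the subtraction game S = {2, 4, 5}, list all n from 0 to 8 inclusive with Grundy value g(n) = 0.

0, 1, 7, 8

Grundy values for subtraction set {2, 4, 5}:
g(0) = mex{} = 0
g(1) = mex{} = 0
g(2) = mex{0} = 1
g(3) = mex{0} = 1
g(4) = mex{0,1} = 2
g(5) = mex{0,1} = 2
g(6) = mex{0,1,2} = 3
g(7) = mex{1,2} = 0
g(8) = mex{1,2,3} = 0
The P-positions (g = 0) in 0..8 are 0, 1, 7, 8.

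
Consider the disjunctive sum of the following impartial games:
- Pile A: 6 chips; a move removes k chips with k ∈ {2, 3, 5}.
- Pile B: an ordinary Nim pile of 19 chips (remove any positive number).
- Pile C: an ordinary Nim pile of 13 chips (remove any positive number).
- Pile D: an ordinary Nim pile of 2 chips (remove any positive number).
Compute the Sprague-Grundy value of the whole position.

For pile A, compute g(0), g(1), … with moves {2, 3, 5}:
g(0) = mex{} = 0
g(1) = mex{} = 0
g(2) = mex{0} = 1
g(3) = mex{0} = 1
g(4) = mex{0,1} = 2
g(5) = mex{0,1} = 2
g(6) = mex{0,1,2} = 3
So g(6) = 3.
Pile B is a plain Nim pile of size 19, so its Grundy value is 19.
Pile C is a plain Nim pile of size 13, so its Grundy value is 13.
Pile D is a plain Nim pile of size 2, so its Grundy value is 2.
By the Sprague-Grundy theorem, the Grundy value of a sum of independent games is the XOR of the component values.
Combined value = 3 ⊕ 19 ⊕ 13 ⊕ 2 = 31.

31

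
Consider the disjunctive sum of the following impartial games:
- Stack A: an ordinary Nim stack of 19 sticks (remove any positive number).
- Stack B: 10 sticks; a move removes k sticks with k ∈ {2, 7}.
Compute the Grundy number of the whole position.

19

Stack A is a plain Nim stack of size 19, so its Grundy value is 19.
Grundy values for stack B (subtraction set {2, 7}):
g(0) = mex{} = 0
g(1) = mex{} = 0
g(2) = mex{0} = 1
g(3) = mex{0} = 1
g(4) = mex{1} = 0
g(5) = mex{1} = 0
g(6) = mex{0} = 1
g(7) = mex{0} = 1
g(8) = mex{0,1} = 2
g(9) = mex{1} = 0
g(10) = mex{1,2} = 0
So g(10) = 0.
By the Sprague-Grundy theorem, the Grundy value of a sum of independent games is the XOR of the component values.
Combined value = 19 XOR 0 = 19.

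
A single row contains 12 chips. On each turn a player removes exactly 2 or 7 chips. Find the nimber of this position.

1

Build the Grundy sequence with g(k) = mex{g(k−s) : s ∈ {2, 7}, s ≤ k}:
g(0) = mex{} = 0
g(1) = mex{} = 0
g(2) = mex{0} = 1
g(3) = mex{0} = 1
g(4) = mex{1} = 0
g(5) = mex{1} = 0
g(6) = mex{0} = 1
g(7) = mex{0} = 1
g(8) = mex{0,1} = 2
g(9) = mex{1} = 0
g(10) = mex{1,2} = 0
g(11) = mex{0} = 1
g(12) = mex{0} = 1
So g(12) = 1.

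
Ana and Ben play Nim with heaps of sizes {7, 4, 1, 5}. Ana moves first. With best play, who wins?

Ana wins

Compute the nim-sum pairwise:
7 ^ 4 = 3
3 ^ 1 = 2
2 ^ 5 = 7
The nim-sum is 7 ≠ 0, so this is an N-position: the player to move can win; Ana has a winning move.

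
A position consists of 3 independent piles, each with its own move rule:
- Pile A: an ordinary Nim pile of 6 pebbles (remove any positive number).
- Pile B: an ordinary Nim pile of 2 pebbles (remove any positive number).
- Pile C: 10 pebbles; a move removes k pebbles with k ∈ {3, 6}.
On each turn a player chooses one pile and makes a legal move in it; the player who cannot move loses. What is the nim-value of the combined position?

4

Pile A is a plain Nim pile of size 6, so its Grundy value is 6.
Pile B is a plain Nim pile of size 2, so its Grundy value is 2.
Grundy values for pile C (subtraction set {3, 6}):
g(0) = mex{} = 0
g(1) = mex{} = 0
g(2) = mex{} = 0
g(3) = mex{0} = 1
g(4) = mex{0} = 1
g(5) = mex{0} = 1
g(6) = mex{0,1} = 2
g(7) = mex{0,1} = 2
g(8) = mex{0,1} = 2
g(9) = mex{1,2} = 0
g(10) = mex{1,2} = 0
So g(10) = 0.
By the Sprague-Grundy theorem, the Grundy value of a sum of independent games is the XOR of the component values.
Combined value = 6 XOR 2 XOR 0 = 4.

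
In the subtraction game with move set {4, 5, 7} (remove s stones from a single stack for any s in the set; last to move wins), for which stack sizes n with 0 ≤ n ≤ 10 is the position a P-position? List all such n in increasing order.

0, 1, 2, 3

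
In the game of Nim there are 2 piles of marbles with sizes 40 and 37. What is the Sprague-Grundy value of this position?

13

Bitwise XOR of the heap sizes:
  101000  (40)
  100101  (37)
  ------
  001101  (13)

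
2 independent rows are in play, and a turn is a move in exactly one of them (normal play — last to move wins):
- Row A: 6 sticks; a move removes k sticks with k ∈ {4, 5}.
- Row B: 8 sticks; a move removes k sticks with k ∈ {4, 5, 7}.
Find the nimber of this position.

3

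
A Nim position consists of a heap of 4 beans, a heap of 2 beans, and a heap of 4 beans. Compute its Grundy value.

Nim-sum: 4 ⊕ 2 ⊕ 4 = 2.

2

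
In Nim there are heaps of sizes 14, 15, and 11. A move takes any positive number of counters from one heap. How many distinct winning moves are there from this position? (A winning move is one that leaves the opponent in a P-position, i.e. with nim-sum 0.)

3

In binary:
  1110  (14)
  1111  (15)
  1011  (11)
  ----
  1010  (10)
The overall nim-sum is X = 10. A heap of size p has a winning move iff p XOR X < p (reduce it to p XOR X).
  14: 14 XOR 10 = 4 < 14 — winning move (to 4).
  15: 15 XOR 10 = 5 < 15 — winning move (to 5).
  11: 11 XOR 10 = 1 < 11 — winning move (to 1).
That gives 3 winning moves.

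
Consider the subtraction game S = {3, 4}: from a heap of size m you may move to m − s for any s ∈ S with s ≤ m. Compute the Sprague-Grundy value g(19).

Build the Grundy sequence with g(k) = mex{g(k−s) : s ∈ {3, 4}, s ≤ k}:
k:     0  1  2  3  4  5  6  7  8  9 10 11 12 13 14 15 16 17 18 19
g(k):  0  0  0  1  1  1  2  0  0  0  1  1  1  2  0  0  0  1  1  1
So g(19) = 1.

1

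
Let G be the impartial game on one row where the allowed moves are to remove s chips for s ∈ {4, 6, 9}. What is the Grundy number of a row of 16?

0

Build the Grundy sequence with g(k) = mex{g(k−s) : s ∈ {4, 6, 9}, s ≤ k}:
k:     0  1  2  3  4  5  6  7  8  9 10 11 12 13 14 15 16
g(k):  0  0  0  0  1  1  1  1  2  2  2  2  3  0  0  0  0
So g(16) = 0.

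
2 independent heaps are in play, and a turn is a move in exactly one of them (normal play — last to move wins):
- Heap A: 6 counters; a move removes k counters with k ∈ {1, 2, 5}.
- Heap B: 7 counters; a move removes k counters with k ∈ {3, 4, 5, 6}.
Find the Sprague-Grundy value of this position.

2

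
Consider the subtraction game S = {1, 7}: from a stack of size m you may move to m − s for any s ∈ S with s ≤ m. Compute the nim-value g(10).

Compute g(0), g(1), … for moves {1, 7}:
k:     0  1  2  3  4  5  6  7  8  9 10
g(k):  0  1  0  1  0  1  0  1  0  1  0
So g(10) = 0.

0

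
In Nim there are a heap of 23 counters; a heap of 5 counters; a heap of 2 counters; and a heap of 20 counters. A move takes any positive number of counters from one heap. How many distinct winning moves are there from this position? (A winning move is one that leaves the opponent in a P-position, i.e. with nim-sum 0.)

Nim-sum: 23 XOR 5 XOR 2 XOR 20 = 4.
The overall nim-sum is X = 4. A heap of size p has a winning move iff p XOR X < p (reduce it to p XOR X).
  23: 23 XOR 4 = 19 < 23 — winning move (to 19).
  5: 5 XOR 4 = 1 < 5 — winning move (to 1).
  2: 2 XOR 4 = 6 ≥ 2 — no move.
  20: 20 XOR 4 = 16 < 20 — winning move (to 16).
That gives 3 winning moves.

3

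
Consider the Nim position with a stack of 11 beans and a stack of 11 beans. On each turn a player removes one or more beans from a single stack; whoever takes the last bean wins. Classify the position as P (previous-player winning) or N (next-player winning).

Nim-sum: 11 XOR 11 = 0.
The nim-sum is 0, so this is a P-position: the player to move is in a losing position under optimal play.

P-position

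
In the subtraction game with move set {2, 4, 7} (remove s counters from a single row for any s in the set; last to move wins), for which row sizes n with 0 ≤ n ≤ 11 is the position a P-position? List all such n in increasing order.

Compute g(0), g(1), … for moves {2, 4, 7}:
k:     0  1  2  3  4  5  6  7  8  9 10 11
g(k):  0  0  1  1  2  2  0  3  1  0  2  1
The P-positions (g = 0) in 0..11 are 0, 1, 6, 9.

0, 1, 6, 9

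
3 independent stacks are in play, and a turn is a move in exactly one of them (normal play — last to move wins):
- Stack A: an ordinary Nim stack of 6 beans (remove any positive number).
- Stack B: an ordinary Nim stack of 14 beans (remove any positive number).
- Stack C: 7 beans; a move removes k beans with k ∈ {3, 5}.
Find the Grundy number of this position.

Stack A is a plain Nim stack of size 6, so its Grundy value is 6.
Stack B is a plain Nim stack of size 14, so its Grundy value is 14.
For stack C, compute g(0), g(1), … with moves {3, 5}:
k:     0  1  2  3  4  5  6  7
g(k):  0  0  0  1  1  1  2  2
So g(7) = 2.
By the Sprague-Grundy theorem, the Grundy value of a sum of independent games is the XOR of the component values.
Combined value = 6 ⊕ 14 ⊕ 2 = 10.

10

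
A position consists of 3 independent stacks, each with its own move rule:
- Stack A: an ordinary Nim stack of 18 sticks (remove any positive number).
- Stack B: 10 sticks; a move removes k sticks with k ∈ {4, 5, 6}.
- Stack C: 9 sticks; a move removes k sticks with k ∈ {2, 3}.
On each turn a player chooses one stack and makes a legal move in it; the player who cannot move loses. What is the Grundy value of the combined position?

Stack A is a plain Nim stack of size 18, so its Grundy value is 18.
Grundy values for stack B (subtraction set {4, 5, 6}):
g(0) = mex{} = 0
g(1) = mex{} = 0
g(2) = mex{} = 0
g(3) = mex{} = 0
g(4) = mex{0} = 1
g(5) = mex{0} = 1
g(6) = mex{0} = 1
g(7) = mex{0} = 1
g(8) = mex{0,1} = 2
g(9) = mex{0,1} = 2
g(10) = mex{1} = 0
So g(10) = 0.
Grundy values for stack C (subtraction set {2, 3}):
g(0) = mex{} = 0
g(1) = mex{} = 0
g(2) = mex{0} = 1
g(3) = mex{0} = 1
g(4) = mex{0,1} = 2
g(5) = mex{1} = 0
g(6) = mex{1,2} = 0
g(7) = mex{0,2} = 1
g(8) = mex{0} = 1
g(9) = mex{0,1} = 2
So g(9) = 2.
The value of a disjunctive sum is the nim-sum of the parts.
Combined value = 18 XOR 0 XOR 2 = 16.

16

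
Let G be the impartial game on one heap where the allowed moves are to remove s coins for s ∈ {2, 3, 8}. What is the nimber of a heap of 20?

Grundy values for subtraction set {2, 3, 8}:
k:     0  1  2  3  4  5  6  7  8  9 10 11 12 13 14 15 16 17 18 19 20
g(k):  0  0  1  1  2  0  0  1  1  2  0  0  1  1  2  0  0  1  1  2  0
So g(20) = 0.

0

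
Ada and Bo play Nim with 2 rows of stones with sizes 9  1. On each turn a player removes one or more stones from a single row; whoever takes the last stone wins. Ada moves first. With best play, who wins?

Ada wins

Compute the nim-sum pairwise:
9 ^ 1 = 8
The nim-sum is 8 ≠ 0, so this is an N-position: the player to move can win; Ada has a winning move.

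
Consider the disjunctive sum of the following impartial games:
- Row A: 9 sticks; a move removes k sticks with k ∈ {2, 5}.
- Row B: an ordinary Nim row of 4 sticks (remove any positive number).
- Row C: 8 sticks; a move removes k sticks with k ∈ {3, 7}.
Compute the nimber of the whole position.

7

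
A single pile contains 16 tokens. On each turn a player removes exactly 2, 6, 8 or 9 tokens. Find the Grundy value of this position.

0

Grundy values for subtraction set {2, 6, 8, 9}:
k:     0  1  2  3  4  5  6  7  8  9 10 11 12 13 14 15 16
g(k):  0  0  1  1  0  0  1  1  2  2  3  3  2  2  3  0  0
So g(16) = 0.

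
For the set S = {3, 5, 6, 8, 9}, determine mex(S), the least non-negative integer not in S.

0

0 is not in the set, so the mex is 0.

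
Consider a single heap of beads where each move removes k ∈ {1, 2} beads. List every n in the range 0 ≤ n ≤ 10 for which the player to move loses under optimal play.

Build the Grundy sequence with g(k) = mex{g(k−s) : s ∈ {1, 2}, s ≤ k}:
g(0) = mex{} = 0
g(1) = mex{0} = 1
g(2) = mex{0,1} = 2
g(3) = mex{1,2} = 0
g(4) = mex{0,2} = 1
g(5) = mex{0,1} = 2
g(6) = mex{1,2} = 0
g(7) = mex{0,2} = 1
g(8) = mex{0,1} = 2
g(9) = mex{1,2} = 0
g(10) = mex{0,2} = 1
The P-positions (g = 0) in 0..10 are 0, 3, 6, 9.

0, 3, 6, 9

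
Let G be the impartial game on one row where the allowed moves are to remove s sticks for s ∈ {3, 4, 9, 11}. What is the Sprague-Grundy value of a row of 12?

2

Build the Grundy sequence with g(k) = mex{g(k−s) : s ∈ {3, 4, 9, 11}, s ≤ k}:
g(0) = mex{} = 0
g(1) = mex{} = 0
g(2) = mex{} = 0
g(3) = mex{0} = 1
g(4) = mex{0} = 1
g(5) = mex{0} = 1
g(6) = mex{0,1} = 2
g(7) = mex{1} = 0
g(8) = mex{1} = 0
g(9) = mex{0,1,2} = 3
g(10) = mex{0,2} = 1
g(11) = mex{0} = 1
g(12) = mex{0,1,3} = 2
So g(12) = 2.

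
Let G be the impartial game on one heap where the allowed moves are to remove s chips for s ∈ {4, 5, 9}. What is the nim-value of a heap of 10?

2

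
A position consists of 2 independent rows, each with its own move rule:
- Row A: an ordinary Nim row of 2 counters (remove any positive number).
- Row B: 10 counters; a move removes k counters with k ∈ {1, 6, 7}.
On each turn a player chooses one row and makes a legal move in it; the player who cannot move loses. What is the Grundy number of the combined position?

Row A is a plain Nim row of size 2, so its Grundy value is 2.
Grundy values for row B (subtraction set {1, 6, 7}):
g(0) = mex{} = 0
g(1) = mex{0} = 1
g(2) = mex{1} = 0
g(3) = mex{0} = 1
g(4) = mex{1} = 0
g(5) = mex{0} = 1
g(6) = mex{0,1} = 2
g(7) = mex{0,1,2} = 3
g(8) = mex{0,1,3} = 2
g(9) = mex{0,1,2} = 3
g(10) = mex{0,1,3} = 2
So g(10) = 2.
By the Sprague-Grundy theorem, the Grundy value of a sum of independent games is the XOR of the component values.
Combined value = 2 ⊕ 2 = 0.

0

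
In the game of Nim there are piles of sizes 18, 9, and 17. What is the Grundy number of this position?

Write each in binary and XOR column by column:
  10010  (18)
  01001  (9)
  10001  (17)
  -----
  01010  (10)

10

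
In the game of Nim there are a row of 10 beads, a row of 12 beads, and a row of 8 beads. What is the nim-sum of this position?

14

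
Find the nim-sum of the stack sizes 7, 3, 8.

Compute the nim-sum pairwise:
7 ⊕ 3 = 4
4 ⊕ 8 = 12

12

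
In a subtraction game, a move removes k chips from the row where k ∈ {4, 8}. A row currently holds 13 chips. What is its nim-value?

Build the Grundy sequence with g(k) = mex{g(k−s) : s ∈ {4, 8}, s ≤ k}:
k:     0  1  2  3  4  5  6  7  8  9 10 11 12 13
g(k):  0  0  0  0  1  1  1  1  2  2  2  2  0  0
So g(13) = 0.

0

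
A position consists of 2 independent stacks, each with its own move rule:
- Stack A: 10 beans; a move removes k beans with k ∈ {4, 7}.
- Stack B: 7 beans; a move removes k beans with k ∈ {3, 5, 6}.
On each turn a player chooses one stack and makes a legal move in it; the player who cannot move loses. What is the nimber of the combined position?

Grundy values for stack A (subtraction set {4, 7}):
k:     0  1  2  3  4  5  6  7  8  9 10
g(k):  0  0  0  0  1  1  1  1  2  2  2
So g(10) = 2.
Grundy values for stack B (subtraction set {3, 5, 6}):
k:     0  1  2  3  4  5  6  7
g(k):  0  0  0  1  1  1  2  2
So g(7) = 2.
The value of a disjunctive sum is the nim-sum of the parts.
Combined value = 2 ⊕ 2 = 0.

0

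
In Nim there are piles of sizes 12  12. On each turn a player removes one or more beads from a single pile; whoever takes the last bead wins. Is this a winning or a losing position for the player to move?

Losing position

Write each in binary and XOR column by column:
  1100  (12)
  1100  (12)
  ----
  0000  (0)
The nim-sum is 0, so this is a P-position: the player to move is in a losing position under optimal play.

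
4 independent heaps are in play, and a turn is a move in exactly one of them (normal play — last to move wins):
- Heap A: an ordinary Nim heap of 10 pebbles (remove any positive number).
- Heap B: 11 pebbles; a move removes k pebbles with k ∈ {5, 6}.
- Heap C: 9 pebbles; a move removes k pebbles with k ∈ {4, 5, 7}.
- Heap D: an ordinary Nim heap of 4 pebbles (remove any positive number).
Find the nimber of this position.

12

Heap A is a plain Nim heap of size 10, so its Grundy value is 10.
Build the Grundy sequence for heap B with g(k) = mex{g(k−s) : s ∈ {5, 6}, s ≤ k}:
g(0) = mex{} = 0
g(1) = mex{} = 0
g(2) = mex{} = 0
g(3) = mex{} = 0
g(4) = mex{} = 0
g(5) = mex{0} = 1
g(6) = mex{0} = 1
g(7) = mex{0} = 1
g(8) = mex{0} = 1
g(9) = mex{0} = 1
g(10) = mex{0,1} = 2
g(11) = mex{1} = 0
So g(11) = 0.
Grundy values for heap C (subtraction set {4, 5, 7}):
k:     0  1  2  3  4  5  6  7  8  9
g(k):  0  0  0  0  1  1  1  1  2  2
So g(9) = 2.
Heap D is a plain Nim heap of size 4, so its Grundy value is 4.
The value of a disjunctive sum is the nim-sum of the parts.
Combined value = 10 ⊕ 0 ⊕ 2 ⊕ 4 = 12.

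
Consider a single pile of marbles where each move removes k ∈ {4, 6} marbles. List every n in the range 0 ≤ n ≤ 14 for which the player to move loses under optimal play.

0, 1, 2, 3, 10, 11, 12, 13

Compute g(0), g(1), … for moves {4, 6}:
g(0) = mex{} = 0
g(1) = mex{} = 0
g(2) = mex{} = 0
g(3) = mex{} = 0
g(4) = mex{0} = 1
g(5) = mex{0} = 1
g(6) = mex{0} = 1
g(7) = mex{0} = 1
g(8) = mex{0,1} = 2
g(9) = mex{0,1} = 2
g(10) = mex{1} = 0
g(11) = mex{1} = 0
g(12) = mex{1,2} = 0
g(13) = mex{1,2} = 0
g(14) = mex{0,2} = 1
The P-positions (g = 0) in 0..14 are 0, 1, 2, 3, 10, 11, 12, 13.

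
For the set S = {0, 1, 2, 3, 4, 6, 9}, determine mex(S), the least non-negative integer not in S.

The values 0, 1, 2, 3, 4 are all present; 5 is the first non-negative integer missing from the set.

5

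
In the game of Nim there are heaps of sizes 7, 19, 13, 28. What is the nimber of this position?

Compute the nim-sum pairwise:
7 ^ 19 = 20
20 ^ 13 = 25
25 ^ 28 = 5

5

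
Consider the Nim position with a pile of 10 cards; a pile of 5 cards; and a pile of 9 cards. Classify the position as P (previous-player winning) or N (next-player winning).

N-position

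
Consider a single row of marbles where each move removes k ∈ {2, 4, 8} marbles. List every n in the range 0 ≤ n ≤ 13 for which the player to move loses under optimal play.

Build the Grundy sequence with g(k) = mex{g(k−s) : s ∈ {2, 4, 8}, s ≤ k}:
k:     0  1  2  3  4  5  6  7  8  9 10 11 12 13
g(k):  0  0  1  1  2  2  0  0  1  1  2  2  0  0
The P-positions (g = 0) in 0..13 are 0, 1, 6, 7, 12, 13.

0, 1, 6, 7, 12, 13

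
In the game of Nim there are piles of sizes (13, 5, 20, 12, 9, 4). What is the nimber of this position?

Compute the nim-sum pairwise:
13 ^ 5 = 8
8 ^ 20 = 28
28 ^ 12 = 16
16 ^ 9 = 25
25 ^ 4 = 29

29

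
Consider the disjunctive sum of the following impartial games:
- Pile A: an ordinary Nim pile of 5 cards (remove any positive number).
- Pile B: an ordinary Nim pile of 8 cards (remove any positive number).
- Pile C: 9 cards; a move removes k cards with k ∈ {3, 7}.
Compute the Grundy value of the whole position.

12

Pile A is a plain Nim pile of size 5, so its Grundy value is 5.
Pile B is a plain Nim pile of size 8, so its Grundy value is 8.
Grundy values for pile C (subtraction set {3, 7}):
g(0) = mex{} = 0
g(1) = mex{} = 0
g(2) = mex{} = 0
g(3) = mex{0} = 1
g(4) = mex{0} = 1
g(5) = mex{0} = 1
g(6) = mex{1} = 0
g(7) = mex{0,1} = 2
g(8) = mex{0,1} = 2
g(9) = mex{0} = 1
So g(9) = 1.
By the Sprague-Grundy theorem, the Grundy value of a sum of independent games is the XOR of the component values.
Combined value = 5 XOR 8 XOR 1 = 12.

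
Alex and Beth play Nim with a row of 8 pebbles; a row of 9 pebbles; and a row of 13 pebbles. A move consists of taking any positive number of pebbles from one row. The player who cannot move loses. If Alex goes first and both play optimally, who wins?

Alex wins

Bitwise XOR of the heap sizes:
  1000  (8)
  1001  (9)
  1101  (13)
  ----
  1100  (12)
The nim-sum is 12 ≠ 0, so this is an N-position: the player to move can win; Alex has a winning move.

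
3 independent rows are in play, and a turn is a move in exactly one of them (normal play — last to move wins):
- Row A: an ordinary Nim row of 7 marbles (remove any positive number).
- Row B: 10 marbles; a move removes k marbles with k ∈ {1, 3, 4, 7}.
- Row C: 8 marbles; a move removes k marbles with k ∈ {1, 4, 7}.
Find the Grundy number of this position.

7

Row A is a plain Nim row of size 7, so its Grundy value is 7.
Grundy values for row B (subtraction set {1, 3, 4, 7}):
k:     0  1  2  3  4  5  6  7  8  9 10
g(k):  0  1  0  1  2  3  2  3  0  1  0
So g(10) = 0.
Build the Grundy sequence for row C with g(k) = mex{g(k−s) : s ∈ {1, 4, 7}, s ≤ k}:
k:     0  1  2  3  4  5  6  7  8
g(k):  0  1  0  1  2  0  1  2  0
So g(8) = 0.
By the Sprague-Grundy theorem, the Grundy value of a sum of independent games is the XOR of the component values.
Combined value = 7 XOR 0 XOR 0 = 7.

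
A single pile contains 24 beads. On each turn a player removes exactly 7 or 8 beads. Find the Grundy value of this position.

1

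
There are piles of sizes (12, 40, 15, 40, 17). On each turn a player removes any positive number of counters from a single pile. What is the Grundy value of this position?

Compute the nim-sum pairwise:
12 ⊕ 40 = 36
36 ⊕ 15 = 43
43 ⊕ 40 = 3
3 ⊕ 17 = 18

18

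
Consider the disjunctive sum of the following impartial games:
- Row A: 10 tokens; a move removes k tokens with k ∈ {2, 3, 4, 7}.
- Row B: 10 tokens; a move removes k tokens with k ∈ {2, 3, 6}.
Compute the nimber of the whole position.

For row A, compute g(0), g(1), … with moves {2, 3, 4, 7}:
g(0) = mex{} = 0
g(1) = mex{} = 0
g(2) = mex{0} = 1
g(3) = mex{0} = 1
g(4) = mex{0,1} = 2
g(5) = mex{0,1} = 2
g(6) = mex{1,2} = 0
g(7) = mex{0,1,2} = 3
g(8) = mex{0,2} = 1
g(9) = mex{0,1,2,3} = 4
g(10) = mex{0,1,3} = 2
So g(10) = 2.
Build the Grundy sequence for row B with g(k) = mex{g(k−s) : s ∈ {2, 3, 6}, s ≤ k}:
g(0) = mex{} = 0
g(1) = mex{} = 0
g(2) = mex{0} = 1
g(3) = mex{0} = 1
g(4) = mex{0,1} = 2
g(5) = mex{1} = 0
g(6) = mex{0,1,2} = 3
g(7) = mex{0,2} = 1
g(8) = mex{0,1,3} = 2
g(9) = mex{1,3} = 0
g(10) = mex{1,2} = 0
So g(10) = 0.
The value of a disjunctive sum is the nim-sum of the parts.
Combined value = 2 XOR 0 = 2.

2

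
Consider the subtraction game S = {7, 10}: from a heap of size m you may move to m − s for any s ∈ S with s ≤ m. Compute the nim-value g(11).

1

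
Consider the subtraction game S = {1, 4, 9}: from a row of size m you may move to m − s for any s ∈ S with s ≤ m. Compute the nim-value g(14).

2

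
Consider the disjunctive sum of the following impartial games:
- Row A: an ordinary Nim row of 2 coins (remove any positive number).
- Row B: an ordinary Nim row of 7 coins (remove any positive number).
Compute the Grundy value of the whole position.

5

Row A is a plain Nim row of size 2, so its Grundy value is 2.
Row B is a plain Nim row of size 7, so its Grundy value is 7.
By the Sprague-Grundy theorem, the Grundy value of a sum of independent games is the XOR of the component values.
Combined value = 2 XOR 7 = 5.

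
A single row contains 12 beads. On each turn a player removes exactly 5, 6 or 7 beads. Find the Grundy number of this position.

0

Build the Grundy sequence with g(k) = mex{g(k−s) : s ∈ {5, 6, 7}, s ≤ k}:
k:     0  1  2  3  4  5  6  7  8  9 10 11 12
g(k):  0  0  0  0  0  1  1  1  1  1  2  2  0
So g(12) = 0.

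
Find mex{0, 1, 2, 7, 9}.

The values 0, 1, 2 are all present; 3 is the first non-negative integer missing from the set.

3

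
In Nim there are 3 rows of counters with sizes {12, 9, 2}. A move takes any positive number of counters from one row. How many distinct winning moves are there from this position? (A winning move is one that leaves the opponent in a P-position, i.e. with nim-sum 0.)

Nim-sum: 12 ^ 9 ^ 2 = 7.
The overall nim-sum is X = 7. A row of size p has a winning move iff p XOR X < p (reduce it to p XOR X).
  12: 12 XOR 7 = 11 < 12 — winning move (to 11).
  9: 9 XOR 7 = 14 ≥ 9 — no move.
  2: 2 XOR 7 = 5 ≥ 2 — no move.
That gives 1 winning move.

1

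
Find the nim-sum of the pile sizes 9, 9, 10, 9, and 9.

10

Write each in binary and XOR column by column:
  1001  (9)
  1001  (9)
  1010  (10)
  1001  (9)
  1001  (9)
  ----
  1010  (10)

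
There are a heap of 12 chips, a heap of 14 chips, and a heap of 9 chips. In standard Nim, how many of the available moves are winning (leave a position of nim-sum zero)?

In binary:
  1100  (12)
  1110  (14)
  1001  (9)
  ----
  1011  (11)
The overall nim-sum is X = 11. A heap of size p has a winning move iff p XOR X < p (reduce it to p XOR X).
  12: 12 XOR 11 = 7 < 12 — winning move (to 7).
  14: 14 XOR 11 = 5 < 14 — winning move (to 5).
  9: 9 XOR 11 = 2 < 9 — winning move (to 2).
That gives 3 winning moves.

3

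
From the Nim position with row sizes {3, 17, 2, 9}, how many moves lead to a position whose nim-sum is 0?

In binary:
  00011  (3)
  10001  (17)
  00010  (2)
  01001  (9)
  -----
  11001  (25)
The overall nim-sum is X = 25. A row of size p has a winning move iff p XOR X < p (reduce it to p XOR X).
  3: 3 XOR 25 = 26 ≥ 3 — no move.
  17: 17 XOR 25 = 8 < 17 — winning move (to 8).
  2: 2 XOR 25 = 27 ≥ 2 — no move.
  9: 9 XOR 25 = 16 ≥ 9 — no move.
That gives 1 winning move.

1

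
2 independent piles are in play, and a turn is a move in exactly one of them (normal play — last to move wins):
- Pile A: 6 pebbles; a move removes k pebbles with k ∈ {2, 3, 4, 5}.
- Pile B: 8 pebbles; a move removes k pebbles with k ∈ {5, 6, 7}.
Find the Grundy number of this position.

Build the Grundy sequence for pile A with g(k) = mex{g(k−s) : s ∈ {2, 3, 4, 5}, s ≤ k}:
g(0) = mex{} = 0
g(1) = mex{} = 0
g(2) = mex{0} = 1
g(3) = mex{0} = 1
g(4) = mex{0,1} = 2
g(5) = mex{0,1} = 2
g(6) = mex{0,1,2} = 3
So g(6) = 3.
Build the Grundy sequence for pile B with g(k) = mex{g(k−s) : s ∈ {5, 6, 7}, s ≤ k}:
g(0) = mex{} = 0
g(1) = mex{} = 0
g(2) = mex{} = 0
g(3) = mex{} = 0
g(4) = mex{} = 0
g(5) = mex{0} = 1
g(6) = mex{0} = 1
g(7) = mex{0} = 1
g(8) = mex{0} = 1
So g(8) = 1.
By the Sprague-Grundy theorem, the Grundy value of a sum of independent games is the XOR of the component values.
Combined value = 3 XOR 1 = 2.

2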